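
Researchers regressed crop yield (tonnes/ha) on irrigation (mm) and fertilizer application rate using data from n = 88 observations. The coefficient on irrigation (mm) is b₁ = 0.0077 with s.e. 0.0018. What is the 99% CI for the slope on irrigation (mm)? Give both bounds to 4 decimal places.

(0.0030, 0.0124)

df = n − k − 1 = 88 − 2 − 1 = 85.
t* = t_{0.005, 85} = 2.634914.
Margin = t* × SE = 2.634914 × 0.0018 = 0.004743.
CI: 0.0077 ± 0.004743 → (0.0030, 0.0124).
With 99% confidence, each one-unit increase in irrigation (mm) is associated with a change of between 0.0030 and 0.0124 tonnes/ha in crop yield, holding the other predictors fixed.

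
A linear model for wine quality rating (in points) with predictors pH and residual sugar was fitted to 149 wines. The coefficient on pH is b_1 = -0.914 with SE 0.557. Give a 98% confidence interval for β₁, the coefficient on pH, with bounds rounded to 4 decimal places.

df = n − k − 1 = 149 − 2 − 1 = 146.
t* = t_{0.01, 146} = 2.35216.
Margin = t* × SE = 2.35216 × 0.557 = 1.310153.
CI: -0.914 ± 1.310153 → (-2.2242, 0.3962).
With 98% confidence, each one-unit increase in pH is associated with a change of between -2.2242 and 0.3962 points in wine quality rating, holding the other predictors fixed.

(-2.2242, 0.3962)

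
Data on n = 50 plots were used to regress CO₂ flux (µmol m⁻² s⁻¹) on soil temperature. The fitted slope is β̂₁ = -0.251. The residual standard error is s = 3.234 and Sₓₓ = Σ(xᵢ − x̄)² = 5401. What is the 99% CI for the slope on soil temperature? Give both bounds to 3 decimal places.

SE(β̂₁) = s/√Sₓₓ = 3.234/√5401 = 0.0440051.
df = n − 2 = 48.
t* = t_{0.005, 48} = 2.682204.
Margin = t* × SE = 2.682204 × 0.0440051 = 0.11803.
CI: -0.251 ± 0.11803 → (-0.369, -0.133).
With 99% confidence, each one-unit increase in soil temperature is associated with a change of between -0.369 and -0.133 µmol m⁻² s⁻¹ in CO₂ flux.

(-0.369, -0.133)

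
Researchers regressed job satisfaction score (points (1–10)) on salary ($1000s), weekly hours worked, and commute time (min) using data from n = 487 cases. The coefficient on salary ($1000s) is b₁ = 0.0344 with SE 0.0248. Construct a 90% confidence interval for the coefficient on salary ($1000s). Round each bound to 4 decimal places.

(-0.0065, 0.0753)

df = n − k − 1 = 487 − 3 − 1 = 483.
t* = t_{0.05, 483} = 1.648015.
Margin = t* × SE = 1.648015 × 0.0248 = 0.040871.
CI: 0.0344 ± 0.040871 → (-0.0065, 0.0753).
With 90% confidence, each one-unit increase in salary ($1000s) is associated with a change of between -0.0065 and 0.0753 points (1–10) in job satisfaction score, holding the other predictors fixed.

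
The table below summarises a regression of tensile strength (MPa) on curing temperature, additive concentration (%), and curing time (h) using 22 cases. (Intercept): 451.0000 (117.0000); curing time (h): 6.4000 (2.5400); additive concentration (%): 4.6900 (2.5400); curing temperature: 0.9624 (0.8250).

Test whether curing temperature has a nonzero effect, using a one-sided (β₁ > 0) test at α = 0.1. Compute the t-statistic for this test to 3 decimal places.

Read off: b = 0.9624, SE = 0.8250 for curing temperature.
H₀: β₁ = 0 vs H₁: β₁ > 0.
t = 0.9624 / 0.8250 = 1.167.
df = n − k − 1 = 22 − 3 − 1 = 18.
One-sided p ≈ 0.1293, which is ≥ 0.1, so fail to reject H₀.
The data do not give significant evidence that the true slope on curing temperature is positive, holding the other predictors fixed.

t = 1.167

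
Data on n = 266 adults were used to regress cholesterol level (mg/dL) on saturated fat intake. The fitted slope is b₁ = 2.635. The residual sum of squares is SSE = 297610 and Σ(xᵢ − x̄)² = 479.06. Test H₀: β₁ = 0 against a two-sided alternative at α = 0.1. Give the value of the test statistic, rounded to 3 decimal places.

t = 1.718

MSE = SSE/(n − 2) = 297610/264 = 1127.31.
SE(b₁) = √(MSE/Sₓₓ) = √(1127.31/479.06) = 1.53401.
t = 2.635 / 1.53401 = 1.718.
df = n − 2 = 264.
Two-sided p ≈ 0.0870, which is < 0.1, so reject H₀.
There is evidence that saturated fat intake is associated with cholesterol level.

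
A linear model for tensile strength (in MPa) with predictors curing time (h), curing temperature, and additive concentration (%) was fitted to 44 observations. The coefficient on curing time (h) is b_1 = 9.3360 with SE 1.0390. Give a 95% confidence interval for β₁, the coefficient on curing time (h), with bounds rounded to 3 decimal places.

df = n − k − 1 = 44 − 3 − 1 = 40.
t* = t_{0.025, 40} = 2.021075.
Margin = t* × SE = 2.021075 × 1.0390 = 2.09990.
CI: 9.3360 ± 2.09990 → (7.236, 11.436).
With 95% confidence, each one-unit increase in curing time (h) is associated with a change of between 7.236 and 11.436 MPa in tensile strength, holding the other predictors fixed.

(7.236, 11.436)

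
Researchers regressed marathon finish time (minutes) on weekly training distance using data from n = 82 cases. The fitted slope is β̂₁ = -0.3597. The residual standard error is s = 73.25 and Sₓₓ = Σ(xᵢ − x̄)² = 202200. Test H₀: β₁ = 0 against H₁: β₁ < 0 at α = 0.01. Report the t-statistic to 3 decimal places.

t = -2.208

SE(β̂₁) = s/√Sₓₓ = 73.25/√202200 = 0.162898.
t = -0.3597 / 0.162898 = -2.208.
df = n − 2 = 80.
One-sided p ≈ 0.0150, which is ≥ 0.01, so fail to reject H₀.
The data do not give significant evidence that the true slope on weekly training distance is negative.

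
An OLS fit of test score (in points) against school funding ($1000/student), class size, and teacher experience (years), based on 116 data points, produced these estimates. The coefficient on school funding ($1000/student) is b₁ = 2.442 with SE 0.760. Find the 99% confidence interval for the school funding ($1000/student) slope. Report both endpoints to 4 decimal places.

(0.4505, 4.4335)

df = n − k − 1 = 116 − 3 − 1 = 112.
t* = t_{0.005, 112} = 2.62044.
Margin = t* × SE = 2.62044 × 0.760 = 1.991534.
CI: 2.442 ± 1.991534 → (0.4505, 4.4335).
With 99% confidence, each one-unit increase in school funding ($1000/student) is associated with a change of between 0.4505 and 4.4335 points in test score, holding the other predictors fixed.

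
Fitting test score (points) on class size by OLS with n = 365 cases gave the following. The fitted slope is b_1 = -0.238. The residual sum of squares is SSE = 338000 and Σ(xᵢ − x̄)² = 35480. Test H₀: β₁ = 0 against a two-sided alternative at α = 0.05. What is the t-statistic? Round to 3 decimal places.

MSE = SSE/(n − 2) = 338000/363 = 931.129.
SE(b_1) = √(MSE/Sₓₓ) = √(931.129/35480) = 0.161999.
t = -0.238 / 0.161999 = -1.469.
df = n − 2 = 363.
Two-sided p ≈ 0.1427, which is ≥ 0.05, so fail to reject H₀.
The data do not give significant evidence of an association between class size and test score.

t = -1.469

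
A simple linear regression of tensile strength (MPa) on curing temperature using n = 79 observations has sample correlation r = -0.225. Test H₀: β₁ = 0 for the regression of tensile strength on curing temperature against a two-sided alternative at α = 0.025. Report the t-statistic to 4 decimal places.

t = -2.0263

t = r·√(n − 2)/√(1 − r²) = -0.225·√77/√0.949375 = -2.0263.
df = n − 2 = 77.
Two-sided p ≈ 0.0462, which is ≥ 0.025, so fail to reject H₀.
The data do not give significant evidence of a linear association between curing temperature and tensile strength.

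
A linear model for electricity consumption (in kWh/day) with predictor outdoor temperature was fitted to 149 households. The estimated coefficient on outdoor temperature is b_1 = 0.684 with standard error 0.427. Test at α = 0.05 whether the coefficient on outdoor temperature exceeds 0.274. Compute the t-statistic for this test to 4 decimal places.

H₀: β₁ = 0.274 vs H₁: β₁ > 0.274.
t = (b_1 − β₁⁰)/SE = (0.684 − 0.274) / 0.427 = 0.9602.
df = n − 2 = 149 − 2 = 147.
One-sided p ≈ 0.1693, which is ≥ 0.05, so fail to reject H₀.
The data do not give significant evidence that the true slope on outdoor temperature exceeds 0.274 kWh/day per unit.

t = 0.9602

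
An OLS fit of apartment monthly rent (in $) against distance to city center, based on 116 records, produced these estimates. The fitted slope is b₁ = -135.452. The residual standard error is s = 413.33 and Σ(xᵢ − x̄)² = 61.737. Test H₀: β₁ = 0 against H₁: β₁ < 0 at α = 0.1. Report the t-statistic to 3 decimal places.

SE(b₁) = s/√Sₓₓ = 413.33/√61.737 = 52.6047.
t = -135.452 / 52.6047 = -2.575.
df = n − 2 = 114.
One-sided p ≈ 0.0057, which is < 0.1, so reject H₀.
There is evidence that the true slope on distance to city center is negative.

t = -2.575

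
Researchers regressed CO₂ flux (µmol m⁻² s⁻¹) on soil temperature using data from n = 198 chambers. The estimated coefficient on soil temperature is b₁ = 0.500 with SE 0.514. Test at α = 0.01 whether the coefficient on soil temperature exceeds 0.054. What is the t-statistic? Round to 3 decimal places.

t = 0.868

H₀: β₁ = 0.054 vs H₁: β₁ > 0.054.
t = (b₁ − β₁⁰)/SE = (0.500 − 0.054) / 0.514 = 0.868.
df = n − 2 = 198 − 2 = 196.
One-sided p ≈ 0.1933, which is ≥ 0.01, so fail to reject H₀.
The data do not give significant evidence that the true slope on soil temperature exceeds 0.054 µmol m⁻² s⁻¹ per unit.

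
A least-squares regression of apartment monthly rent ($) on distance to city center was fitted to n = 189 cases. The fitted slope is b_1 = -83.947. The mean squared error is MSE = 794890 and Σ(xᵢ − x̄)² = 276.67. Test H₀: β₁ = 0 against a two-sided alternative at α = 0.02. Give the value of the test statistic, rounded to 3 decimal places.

t = -1.566

SE(b_1) = √(MSE/Sₓₓ) = √(794890/276.67) = 53.6009.
t = -83.947 / 53.6009 = -1.566.
df = n − 2 = 187.
Two-sided p ≈ 0.1190, which is ≥ 0.02, so fail to reject H₀.
The data do not give significant evidence of an association between distance to city center and apartment monthly rent.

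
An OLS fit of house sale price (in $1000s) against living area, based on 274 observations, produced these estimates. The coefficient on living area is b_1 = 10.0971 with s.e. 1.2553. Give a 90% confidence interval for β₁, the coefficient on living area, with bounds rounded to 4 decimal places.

df = n − 2 = 274 − 2 = 272.
t* = t_{0.05, 272} = 1.650475.
Margin = t* × SE = 1.650475 × 1.2553 = 2.071841.
CI: 10.0971 ± 2.071841 → (8.0253, 12.1689).
With 90% confidence, each one-unit increase in living area is associated with a change of between 8.0253 and 12.1689 $1000s in house sale price.

(8.0253, 12.1689)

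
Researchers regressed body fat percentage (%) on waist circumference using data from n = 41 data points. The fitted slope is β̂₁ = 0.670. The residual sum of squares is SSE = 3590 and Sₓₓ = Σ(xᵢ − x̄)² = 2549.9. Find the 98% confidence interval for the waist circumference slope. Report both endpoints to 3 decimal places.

(0.209, 1.131)

MSE = SSE/(n − 2) = 3590/39 = 92.0513.
SE(β̂₁) = √(MSE/Sₓₓ) = √(92.0513/2549.9) = 0.19.
df = n − 2 = 39.
t* = t_{0.01, 39} = 2.425841.
Margin = t* × SE = 2.425841 × 0.19 = 0.46091.
CI: 0.670 ± 0.46091 → (0.209, 1.131).
With 98% confidence, each one-unit increase in waist circumference is associated with a change of between 0.209 and 1.131 % in body fat percentage.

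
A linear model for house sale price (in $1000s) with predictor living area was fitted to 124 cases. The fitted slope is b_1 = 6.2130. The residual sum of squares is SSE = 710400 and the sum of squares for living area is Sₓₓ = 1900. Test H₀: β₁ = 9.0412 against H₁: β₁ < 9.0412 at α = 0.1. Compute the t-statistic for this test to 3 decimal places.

MSE = SSE/(n − 2) = 710400/122 = 5822.95.
SE(b_1) = √(MSE/Sₓₓ) = √(5822.95/1900) = 1.75063.
t = (6.2130 − 9.0412) / 1.75063 = -1.616.
df = n − 2 = 122.
One-sided p ≈ 0.0544, which is < 0.1, so reject H₀.
There is evidence that the true slope on living area is below 9.0412 $1000s per unit.

t = -1.616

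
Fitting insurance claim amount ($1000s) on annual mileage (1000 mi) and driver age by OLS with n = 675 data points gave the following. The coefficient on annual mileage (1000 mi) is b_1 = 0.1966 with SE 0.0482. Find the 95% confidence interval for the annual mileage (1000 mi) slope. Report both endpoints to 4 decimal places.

(0.1020, 0.2912)

df = n − k − 1 = 675 − 2 − 1 = 672.
t* = t_{0.025, 672} = 1.9635.
Margin = t* × SE = 1.9635 × 0.0482 = 0.094641.
CI: 0.1966 ± 0.094641 → (0.1020, 0.2912).
With 95% confidence, each one-unit increase in annual mileage (1000 mi) is associated with a change of between 0.1020 and 0.2912 $1000s in insurance claim amount, holding the other predictors fixed.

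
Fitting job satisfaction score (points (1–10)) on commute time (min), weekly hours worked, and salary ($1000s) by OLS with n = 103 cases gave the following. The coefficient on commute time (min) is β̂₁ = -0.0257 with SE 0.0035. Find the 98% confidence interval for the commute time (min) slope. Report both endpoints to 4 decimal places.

(-0.0340, -0.0174)

df = n − k − 1 = 103 − 3 − 1 = 99.
t* = t_{0.01, 99} = 2.364606.
Margin = t* × SE = 2.364606 × 0.0035 = 0.008276.
CI: -0.0257 ± 0.008276 → (-0.0340, -0.0174).
With 98% confidence, each one-unit increase in commute time (min) is associated with a change of between -0.0340 and -0.0174 points (1–10) in job satisfaction score, holding the other predictors fixed.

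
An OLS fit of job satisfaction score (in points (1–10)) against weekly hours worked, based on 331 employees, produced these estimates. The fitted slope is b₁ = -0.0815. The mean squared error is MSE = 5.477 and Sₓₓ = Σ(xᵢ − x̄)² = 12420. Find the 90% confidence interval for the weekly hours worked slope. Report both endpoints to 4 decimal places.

(-0.1161, -0.0469)

SE(b₁) = √(MSE/Sₓₓ) = √(5.477/12420) = 0.0209996.
df = n − 2 = 329.
t* = t_{0.05, 329} = 1.649498.
Margin = t* × SE = 1.649498 × 0.0209996 = 0.034639.
CI: -0.0815 ± 0.034639 → (-0.1161, -0.0469).
With 90% confidence, each one-unit increase in weekly hours worked is associated with a change of between -0.1161 and -0.0469 points (1–10) in job satisfaction score.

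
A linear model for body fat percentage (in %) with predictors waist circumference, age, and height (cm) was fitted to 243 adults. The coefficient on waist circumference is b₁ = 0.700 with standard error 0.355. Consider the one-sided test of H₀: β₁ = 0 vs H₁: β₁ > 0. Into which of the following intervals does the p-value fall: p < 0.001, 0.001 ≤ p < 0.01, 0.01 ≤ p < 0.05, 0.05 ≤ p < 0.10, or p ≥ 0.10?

0.01 ≤ p < 0.05

t = 0.700 / 0.355 = 1.972.
df = n − k − 1 = 243 − 3 − 1 = 239.
One-sided p = P(T_{239} > t) ≈ 0.0249.
So 0.01 ≤ p < 0.05.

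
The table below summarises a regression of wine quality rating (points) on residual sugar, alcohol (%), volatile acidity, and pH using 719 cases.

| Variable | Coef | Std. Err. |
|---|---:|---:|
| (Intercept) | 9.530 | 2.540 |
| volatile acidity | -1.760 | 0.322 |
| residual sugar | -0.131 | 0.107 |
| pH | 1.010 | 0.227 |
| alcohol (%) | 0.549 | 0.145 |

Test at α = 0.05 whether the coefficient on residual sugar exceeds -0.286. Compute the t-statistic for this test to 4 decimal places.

Read off: b = -0.131, SE = 0.107 for residual sugar.
H₀: β₁ = -0.286 vs H₁: β₁ > -0.286.
t = (-0.131 − (-0.286)) / 0.107 = 1.4486.
df = n − k − 1 = 719 − 4 − 1 = 714.
One-sided p ≈ 0.0739, which is ≥ 0.05, so fail to reject H₀.
The data do not give significant evidence that the true slope on residual sugar exceeds -0.286 points per unit, holding the other predictors fixed.

t = 1.4486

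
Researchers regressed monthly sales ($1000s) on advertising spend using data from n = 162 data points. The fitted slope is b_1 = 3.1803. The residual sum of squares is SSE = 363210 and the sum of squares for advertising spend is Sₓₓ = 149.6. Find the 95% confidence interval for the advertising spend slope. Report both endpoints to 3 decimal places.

MSE = SSE/(n − 2) = 363210/160 = 2270.06.
SE(b_1) = √(MSE/Sₓₓ) = √(2270.06/149.6) = 3.89541.
df = n − 2 = 160.
t* = t_{0.025, 160} = 1.974902.
Margin = t* × SE = 1.974902 × 3.89541 = 7.69305.
CI: 3.1803 ± 7.69305 → (-4.513, 10.873).
With 95% confidence, each one-unit increase in advertising spend is associated with a change of between -4.513 and 10.873 $1000s in monthly sales.

(-4.513, 10.873)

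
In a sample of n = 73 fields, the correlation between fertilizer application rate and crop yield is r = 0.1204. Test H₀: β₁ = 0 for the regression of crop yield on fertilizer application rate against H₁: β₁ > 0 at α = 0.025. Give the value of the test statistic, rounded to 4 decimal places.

t = r·√(n − 2)/√(1 − r²) = 0.1204·√71/√0.985504 = 1.0219.
df = n − 2 = 71.
One-sided p ≈ 0.1551, which is ≥ 0.025, so fail to reject H₀.
The data do not give significant evidence of a linear association between fertilizer application rate and crop yield.

t = 1.0219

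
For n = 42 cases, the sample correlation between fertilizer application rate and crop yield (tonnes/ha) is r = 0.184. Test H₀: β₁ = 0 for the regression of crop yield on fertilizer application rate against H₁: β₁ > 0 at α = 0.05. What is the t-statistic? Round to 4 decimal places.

t = 1.1839

t = r·√(n − 2)/√(1 − r²) = 0.184·√40/√0.966144 = 1.1839.
df = n − 2 = 40.
One-sided p ≈ 0.1217, which is ≥ 0.05, so fail to reject H₀.
The data do not give significant evidence of a linear association between fertilizer application rate and crop yield.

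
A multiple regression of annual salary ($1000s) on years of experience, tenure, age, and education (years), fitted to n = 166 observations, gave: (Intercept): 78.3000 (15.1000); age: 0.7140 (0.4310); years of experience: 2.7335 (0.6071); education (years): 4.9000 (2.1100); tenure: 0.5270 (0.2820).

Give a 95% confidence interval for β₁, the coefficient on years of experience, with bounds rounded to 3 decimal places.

Read off: b = 2.7335, SE = 0.6071 for years of experience.
df = n − k − 1 = 166 − 4 − 1 = 161.
t* = t_{0.025, 161} = 1.974808.
Margin = t* × SE = 1.974808 × 0.6071 = 1.19891.
CI: 2.7335 ± 1.19891 → (1.535, 3.932).

(1.535, 3.932)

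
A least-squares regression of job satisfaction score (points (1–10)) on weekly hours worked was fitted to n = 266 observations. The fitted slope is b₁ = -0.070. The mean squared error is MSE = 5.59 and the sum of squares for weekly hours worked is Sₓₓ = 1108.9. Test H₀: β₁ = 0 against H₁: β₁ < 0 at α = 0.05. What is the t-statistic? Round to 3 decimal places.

SE(b₁) = √(MSE/Sₓₓ) = √(5.59/1108.9) = 0.0710002.
t = -0.070 / 0.0710002 = -0.986.
df = n − 2 = 264.
One-sided p ≈ 0.1625, which is ≥ 0.05, so fail to reject H₀.
The data do not give significant evidence that the true slope on weekly hours worked is negative.

t = -0.986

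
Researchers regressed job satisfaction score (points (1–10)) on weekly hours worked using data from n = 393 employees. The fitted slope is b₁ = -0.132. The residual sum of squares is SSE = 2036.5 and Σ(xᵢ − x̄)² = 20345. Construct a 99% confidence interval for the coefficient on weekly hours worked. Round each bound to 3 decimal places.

(-0.173, -0.091)

MSE = SSE/(n − 2) = 2036.5/391 = 5.20844.
SE(b₁) = √(MSE/Sₓₓ) = √(5.20844/20345) = 0.0160002.
df = n − 2 = 391.
t* = t_{0.005, 391} = 2.588462.
Margin = t* × SE = 2.588462 × 0.0160002 = 0.04142.
CI: -0.132 ± 0.04142 → (-0.173, -0.091).
With 99% confidence, each one-unit increase in weekly hours worked is associated with a change of between -0.173 and -0.091 points (1–10) in job satisfaction score.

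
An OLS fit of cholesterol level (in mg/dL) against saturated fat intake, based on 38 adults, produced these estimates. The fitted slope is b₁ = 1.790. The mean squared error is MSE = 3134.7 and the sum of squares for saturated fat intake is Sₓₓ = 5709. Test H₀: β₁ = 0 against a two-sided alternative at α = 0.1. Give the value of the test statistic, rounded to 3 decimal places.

t = 2.416

SE(b₁) = √(MSE/Sₓₓ) = √(3134.7/5709) = 0.741.
t = 1.790 / 0.741 = 2.416.
df = n − 2 = 36.
Two-sided p ≈ 0.0209, which is < 0.1, so reject H₀.
There is evidence that saturated fat intake is associated with cholesterol level.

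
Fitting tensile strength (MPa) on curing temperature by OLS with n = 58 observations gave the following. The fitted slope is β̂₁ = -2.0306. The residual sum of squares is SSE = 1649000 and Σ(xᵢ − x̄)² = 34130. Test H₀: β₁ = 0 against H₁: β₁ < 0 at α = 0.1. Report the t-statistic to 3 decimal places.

MSE = SSE/(n − 2) = 1649000/56 = 29446.4.
SE(β̂₁) = √(MSE/Sₓₓ) = √(29446.4/34130) = 0.928856.
t = -2.0306 / 0.928856 = -2.186.
df = n − 2 = 56.
One-sided p ≈ 0.0165, which is < 0.1, so reject H₀.
There is evidence that the true slope on curing temperature is negative.

t = -2.186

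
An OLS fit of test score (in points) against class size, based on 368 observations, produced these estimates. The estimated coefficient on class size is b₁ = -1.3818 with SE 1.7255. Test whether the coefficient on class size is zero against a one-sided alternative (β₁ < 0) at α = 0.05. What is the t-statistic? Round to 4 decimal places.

H₀: β₁ = 0 vs H₁: β₁ < 0.
t = (b₁ − β₁⁰)/SE = -1.3818 / 1.7255 = -0.8008.
df = n − 2 = 368 − 2 = 366.
One-sided p ≈ 0.2119, which is ≥ 0.05, so fail to reject H₀.
The data do not give significant evidence that the true slope on class size is negative.

t = -0.8008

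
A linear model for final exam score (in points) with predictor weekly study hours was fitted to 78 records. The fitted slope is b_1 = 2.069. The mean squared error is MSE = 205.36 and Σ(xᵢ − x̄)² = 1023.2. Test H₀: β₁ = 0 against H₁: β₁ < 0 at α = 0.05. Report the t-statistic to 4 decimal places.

t = 4.6183

SE(b_1) = √(MSE/Sₓₓ) = √(205.36/1023.2) = 0.448.
t = 2.069 / 0.448 = 4.6183.
df = n − 2 = 76.
One-sided p ≈ 1.0000, which is ≥ 0.05, so fail to reject H₀.
The data do not give significant evidence that the true slope on weekly study hours is negative.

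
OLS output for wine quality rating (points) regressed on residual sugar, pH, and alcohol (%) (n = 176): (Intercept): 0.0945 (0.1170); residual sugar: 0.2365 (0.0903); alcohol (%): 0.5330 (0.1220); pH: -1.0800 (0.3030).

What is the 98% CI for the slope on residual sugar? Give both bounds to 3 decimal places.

Read off: b = 0.2365, SE = 0.0903 for residual sugar.
df = n − k − 1 = 176 − 3 − 1 = 172.
t* = t_{0.01, 172} = 2.348223.
Margin = t* × SE = 2.348223 × 0.0903 = 0.21204.
CI: 0.2365 ± 0.21204 → (0.024, 0.449).

(0.024, 0.449)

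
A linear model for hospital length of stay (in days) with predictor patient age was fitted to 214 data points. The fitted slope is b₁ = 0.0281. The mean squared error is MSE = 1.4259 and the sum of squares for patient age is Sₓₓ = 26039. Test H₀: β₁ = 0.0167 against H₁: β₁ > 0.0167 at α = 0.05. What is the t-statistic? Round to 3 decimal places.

SE(b₁) = √(MSE/Sₓₓ) = √(1.4259/26039) = 0.00740001.
t = (0.0281 − 0.0167) / 0.00740001 = 1.541.
df = n − 2 = 212.
One-sided p ≈ 0.0625, which is ≥ 0.05, so fail to reject H₀.
The data do not give significant evidence that the true slope on patient age exceeds 0.0167 days per unit.

t = 1.541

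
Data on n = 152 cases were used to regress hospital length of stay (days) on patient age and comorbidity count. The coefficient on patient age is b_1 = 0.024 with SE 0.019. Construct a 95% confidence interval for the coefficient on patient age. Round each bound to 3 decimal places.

df = n − k − 1 = 152 − 2 − 1 = 149.
t* = t_{0.025, 149} = 1.976013.
Margin = t* × SE = 1.976013 × 0.019 = 0.03754.
CI: 0.024 ± 0.03754 → (-0.014, 0.062).
With 95% confidence, each one-unit increase in patient age is associated with a change of between -0.014 and 0.062 days in hospital length of stay, holding the other predictors fixed.

(-0.014, 0.062)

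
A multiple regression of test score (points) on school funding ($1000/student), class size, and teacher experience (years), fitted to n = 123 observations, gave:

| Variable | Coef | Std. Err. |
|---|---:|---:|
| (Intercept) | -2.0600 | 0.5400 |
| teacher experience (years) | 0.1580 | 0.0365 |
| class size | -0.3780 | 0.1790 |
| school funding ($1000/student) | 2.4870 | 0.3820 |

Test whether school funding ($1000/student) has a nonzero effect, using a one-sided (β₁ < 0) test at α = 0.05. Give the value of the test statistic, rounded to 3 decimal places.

t = 6.510

Read off: b = 2.4870, SE = 0.3820 for school funding ($1000/student).
H₀: β₁ = 0 vs H₁: β₁ < 0.
t = 2.4870 / 0.3820 = 6.510.
df = n − k − 1 = 123 − 3 − 1 = 119.
One-sided p ≈ 1.0000, which is ≥ 0.05, so fail to reject H₀.
The data do not give significant evidence that the true slope on school funding ($1000/student) is negative, holding the other predictors fixed.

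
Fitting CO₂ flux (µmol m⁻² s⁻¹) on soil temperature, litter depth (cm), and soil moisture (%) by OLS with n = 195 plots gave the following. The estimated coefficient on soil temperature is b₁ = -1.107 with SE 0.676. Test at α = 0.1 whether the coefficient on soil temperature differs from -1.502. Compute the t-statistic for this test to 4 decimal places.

t = 0.5843

H₀: β₁ = -1.502 vs H₁: β₁ ≠ -1.502.
t = (b₁ − β₁⁰)/SE = (-1.107 − (-1.502)) / 0.676 = 0.5843.
df = n − k − 1 = 195 − 3 − 1 = 191.
Two-sided p ≈ 0.5597, which is ≥ 0.1, so fail to reject H₀.
The data are consistent with a true slope of -1.502 µmol m⁻² s⁻¹ per unit of soil temperature, holding the other predictors fixed.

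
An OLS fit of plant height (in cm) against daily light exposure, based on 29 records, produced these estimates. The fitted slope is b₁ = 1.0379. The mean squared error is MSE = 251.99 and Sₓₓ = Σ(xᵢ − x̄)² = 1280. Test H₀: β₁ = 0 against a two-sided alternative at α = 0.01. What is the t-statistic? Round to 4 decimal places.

t = 2.3392

SE(b₁) = √(MSE/Sₓₓ) = √(251.99/1280) = 0.443697.
t = 1.0379 / 0.443697 = 2.3392.
df = n − 2 = 27.
Two-sided p ≈ 0.0270, which is ≥ 0.01, so fail to reject H₀.
The data do not give significant evidence of an association between daily light exposure and plant height.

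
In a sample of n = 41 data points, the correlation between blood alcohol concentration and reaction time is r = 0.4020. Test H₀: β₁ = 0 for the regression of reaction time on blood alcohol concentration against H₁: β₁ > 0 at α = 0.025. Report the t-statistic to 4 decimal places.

t = 2.7418

t = r·√(n − 2)/√(1 − r²) = 0.4020·√39/√0.838396 = 2.7418.
df = n − 2 = 39.
One-sided p ≈ 0.0046, which is < 0.025, so reject H₀.
There is evidence of a linear association between blood alcohol concentration and reaction time.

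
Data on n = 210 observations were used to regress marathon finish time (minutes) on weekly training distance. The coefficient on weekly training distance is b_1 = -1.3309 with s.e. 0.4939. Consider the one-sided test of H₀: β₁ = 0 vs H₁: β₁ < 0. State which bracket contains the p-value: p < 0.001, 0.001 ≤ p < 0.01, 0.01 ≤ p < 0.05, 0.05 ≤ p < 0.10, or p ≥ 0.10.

0.001 ≤ p < 0.01

t = -1.3309 / 0.4939 = -2.695.
df = n − 2 = 210 − 2 = 208.
One-sided p = P(T_{208} < t) ≈ 0.0038.
So 0.001 ≤ p < 0.01.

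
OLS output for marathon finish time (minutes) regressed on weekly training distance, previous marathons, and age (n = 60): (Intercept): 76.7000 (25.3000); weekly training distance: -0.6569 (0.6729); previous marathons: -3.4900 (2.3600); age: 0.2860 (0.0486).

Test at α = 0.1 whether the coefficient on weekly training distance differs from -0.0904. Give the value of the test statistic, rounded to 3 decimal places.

Read off: b = -0.6569, SE = 0.6729 for weekly training distance.
H₀: β₁ = -0.0904 vs H₁: β₁ ≠ -0.0904.
t = (-0.6569 − (-0.0904)) / 0.6729 = -0.842.
df = n − k − 1 = 60 − 3 − 1 = 56.
Two-sided p ≈ 0.4034, which is ≥ 0.1, so fail to reject H₀.
The data are consistent with a true slope of -0.0904 minutes per unit of weekly training distance, holding the other predictors fixed.

t = -0.842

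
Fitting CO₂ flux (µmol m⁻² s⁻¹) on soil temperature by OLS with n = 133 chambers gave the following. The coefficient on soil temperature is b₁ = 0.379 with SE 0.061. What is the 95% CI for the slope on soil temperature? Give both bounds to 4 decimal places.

df = n − 2 = 133 − 2 = 131.
t* = t_{0.025, 131} = 1.978239.
Margin = t* × SE = 1.978239 × 0.061 = 0.120673.
CI: 0.379 ± 0.120673 → (0.2583, 0.4997).
With 95% confidence, each one-unit increase in soil temperature is associated with a change of between 0.2583 and 0.4997 µmol m⁻² s⁻¹ in CO₂ flux.

(0.2583, 0.4997)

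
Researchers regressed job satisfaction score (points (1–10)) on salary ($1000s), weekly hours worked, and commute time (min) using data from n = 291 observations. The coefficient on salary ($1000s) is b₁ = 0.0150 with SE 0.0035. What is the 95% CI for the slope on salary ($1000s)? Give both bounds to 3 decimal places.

(0.008, 0.022)

df = n − k − 1 = 291 − 3 − 1 = 287.
t* = t_{0.025, 287} = 1.968264.
Margin = t* × SE = 1.968264 × 0.0035 = 0.00689.
CI: 0.0150 ± 0.00689 → (0.008, 0.022).
With 95% confidence, each one-unit increase in salary ($1000s) is associated with a change of between 0.008 and 0.022 points (1–10) in job satisfaction score, holding the other predictors fixed.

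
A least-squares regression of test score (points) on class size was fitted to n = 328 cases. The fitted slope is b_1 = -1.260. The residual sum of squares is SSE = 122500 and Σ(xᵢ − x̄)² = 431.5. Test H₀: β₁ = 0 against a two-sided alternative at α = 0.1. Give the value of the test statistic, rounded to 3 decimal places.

MSE = SSE/(n − 2) = 122500/326 = 375.767.
SE(b_1) = √(MSE/Sₓₓ) = √(375.767/431.5) = 0.933187.
t = -1.260 / 0.933187 = -1.350.
df = n − 2 = 326.
Two-sided p ≈ 0.1779, which is ≥ 0.1, so fail to reject H₀.
The data do not give significant evidence of an association between class size and test score.

t = -1.350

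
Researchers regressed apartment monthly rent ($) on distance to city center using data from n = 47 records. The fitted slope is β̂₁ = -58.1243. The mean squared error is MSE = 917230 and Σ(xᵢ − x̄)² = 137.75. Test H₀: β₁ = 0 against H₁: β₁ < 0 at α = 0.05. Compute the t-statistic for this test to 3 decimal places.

SE(β̂₁) = √(MSE/Sₓₓ) = √(917230/137.75) = 81.6006.
t = -58.1243 / 81.6006 = -0.712.
df = n − 2 = 45.
One-sided p ≈ 0.2400, which is ≥ 0.05, so fail to reject H₀.
The data do not give significant evidence that the true slope on distance to city center is negative.

t = -0.712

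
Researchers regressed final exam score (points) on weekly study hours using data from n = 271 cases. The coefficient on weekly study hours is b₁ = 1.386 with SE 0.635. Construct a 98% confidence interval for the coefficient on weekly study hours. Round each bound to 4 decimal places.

(-0.1001, 2.8721)

df = n − 2 = 271 − 2 = 269.
t* = t_{0.01, 269} = 2.34029.
Margin = t* × SE = 2.34029 × 0.635 = 1.486084.
CI: 1.386 ± 1.486084 → (-0.1001, 2.8721).
With 98% confidence, each one-unit increase in weekly study hours is associated with a change of between -0.1001 and 2.8721 points in final exam score.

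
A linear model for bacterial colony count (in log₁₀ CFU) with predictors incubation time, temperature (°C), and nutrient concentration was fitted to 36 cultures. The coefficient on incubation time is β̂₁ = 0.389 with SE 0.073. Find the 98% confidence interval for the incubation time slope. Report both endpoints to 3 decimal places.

(0.210, 0.568)

df = n − k − 1 = 36 − 3 − 1 = 32.
t* = t_{0.01, 32} = 2.448678.
Margin = t* × SE = 2.448678 × 0.073 = 0.17875.
CI: 0.389 ± 0.17875 → (0.210, 0.568).
With 98% confidence, each one-unit increase in incubation time is associated with a change of between 0.210 and 0.568 log₁₀ CFU in bacterial colony count, holding the other predictors fixed.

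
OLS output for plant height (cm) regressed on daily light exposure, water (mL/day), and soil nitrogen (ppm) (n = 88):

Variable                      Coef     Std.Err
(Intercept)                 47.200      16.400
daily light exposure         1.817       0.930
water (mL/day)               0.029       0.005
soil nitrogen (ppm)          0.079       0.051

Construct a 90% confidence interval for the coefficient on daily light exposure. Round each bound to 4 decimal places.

Read off: b = 1.817, SE = 0.930 for daily light exposure.
df = n − k − 1 = 88 − 3 − 1 = 84.
t* = t_{0.05, 84} = 1.663197.
Margin = t* × SE = 1.663197 × 0.930 = 1.546773.
CI: 1.817 ± 1.546773 → (0.2702, 3.3638).

(0.2702, 3.3638)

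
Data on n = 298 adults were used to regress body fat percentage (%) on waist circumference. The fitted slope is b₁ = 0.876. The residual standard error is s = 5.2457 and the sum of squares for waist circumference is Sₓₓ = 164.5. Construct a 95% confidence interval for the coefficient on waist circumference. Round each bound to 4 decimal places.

(0.0711, 1.6809)

SE(b₁) = s/√Sₓₓ = 5.2457/√164.5 = 0.408997.
df = n − 2 = 296.
t* = t_{0.025, 296} = 1.968011.
Margin = t* × SE = 1.968011 × 0.408997 = 0.804911.
CI: 0.876 ± 0.804911 → (0.0711, 1.6809).
With 95% confidence, each one-unit increase in waist circumference is associated with a change of between 0.0711 and 1.6809 % in body fat percentage.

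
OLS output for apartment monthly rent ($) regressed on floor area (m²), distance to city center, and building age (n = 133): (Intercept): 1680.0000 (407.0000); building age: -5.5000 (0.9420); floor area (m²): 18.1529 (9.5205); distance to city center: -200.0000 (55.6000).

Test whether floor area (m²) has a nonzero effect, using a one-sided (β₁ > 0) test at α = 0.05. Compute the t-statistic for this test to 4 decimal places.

Read off: b = 18.1529, SE = 9.5205 for floor area (m²).
H₀: β₁ = 0 vs H₁: β₁ > 0.
t = 18.1529 / 9.5205 = 1.9067.
df = n − k − 1 = 133 − 3 − 1 = 129.
One-sided p ≈ 0.0294, which is < 0.05, so reject H₀.
There is evidence that the true slope on floor area (m²) is positive, holding the other predictors fixed.

t = 1.9067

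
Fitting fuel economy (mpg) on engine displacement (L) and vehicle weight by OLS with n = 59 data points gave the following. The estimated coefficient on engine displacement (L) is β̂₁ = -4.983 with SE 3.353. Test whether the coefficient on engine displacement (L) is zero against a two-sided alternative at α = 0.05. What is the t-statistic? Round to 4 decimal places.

H₀: β₁ = 0 vs H₁: β₁ ≠ 0.
t = (β̂₁ − β₁⁰)/SE = -4.983 / 3.353 = -1.4861.
df = n − k − 1 = 59 − 2 − 1 = 56.
Two-sided p ≈ 0.1429, which is ≥ 0.05, so fail to reject H₀.
The data do not give significant evidence of an association between engine displacement (L) and fuel economy, after adjusting for the other predictors.

t = -1.4861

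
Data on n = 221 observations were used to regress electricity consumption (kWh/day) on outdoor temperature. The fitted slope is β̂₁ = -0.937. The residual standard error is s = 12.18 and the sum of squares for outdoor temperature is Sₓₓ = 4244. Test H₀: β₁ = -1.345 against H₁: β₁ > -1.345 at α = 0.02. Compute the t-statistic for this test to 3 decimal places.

SE(β̂₁) = s/√Sₓₓ = 12.18/√4244 = 0.186965.
t = (-0.937 − (-1.345)) / 0.186965 = 2.182.
df = n − 2 = 219.
One-sided p ≈ 0.0151, which is < 0.02, so reject H₀.
There is evidence that the true slope on outdoor temperature exceeds -1.345 kWh/day per unit.

t = 2.182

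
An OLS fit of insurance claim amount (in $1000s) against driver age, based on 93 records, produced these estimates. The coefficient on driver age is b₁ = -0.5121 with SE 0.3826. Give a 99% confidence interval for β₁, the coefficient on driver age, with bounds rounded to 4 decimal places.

df = n − 2 = 93 − 2 = 91.
t* = t_{0.005, 91} = 2.63094.
Margin = t* × SE = 2.63094 × 0.3826 = 1.006598.
CI: -0.5121 ± 1.006598 → (-1.5187, 0.4945).
With 99% confidence, each one-unit increase in driver age is associated with a change of between -1.5187 and 0.4945 $1000s in insurance claim amount.

(-1.5187, 0.4945)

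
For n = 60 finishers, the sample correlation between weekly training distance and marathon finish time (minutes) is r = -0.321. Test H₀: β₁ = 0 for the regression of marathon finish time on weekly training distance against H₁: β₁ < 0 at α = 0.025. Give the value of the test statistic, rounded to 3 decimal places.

t = -2.581

t = r·√(n − 2)/√(1 − r²) = -0.321·√58/√0.896959 = -2.581.
df = n − 2 = 58.
One-sided p ≈ 0.0062, which is < 0.025, so reject H₀.
There is evidence of a linear association between weekly training distance and marathon finish time.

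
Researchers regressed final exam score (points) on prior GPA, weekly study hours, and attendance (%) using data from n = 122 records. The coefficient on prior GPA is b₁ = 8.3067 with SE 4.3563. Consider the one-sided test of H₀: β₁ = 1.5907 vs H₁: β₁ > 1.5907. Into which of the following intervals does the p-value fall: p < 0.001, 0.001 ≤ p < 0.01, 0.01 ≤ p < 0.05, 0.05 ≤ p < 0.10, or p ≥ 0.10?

0.05 ≤ p < 0.10

t = (8.3067 − 1.5907) / 4.3563 = 1.542.
df = n − k − 1 = 122 − 3 − 1 = 118.
One-sided p = P(T_{118} > t) ≈ 0.0629.
So 0.05 ≤ p < 0.10.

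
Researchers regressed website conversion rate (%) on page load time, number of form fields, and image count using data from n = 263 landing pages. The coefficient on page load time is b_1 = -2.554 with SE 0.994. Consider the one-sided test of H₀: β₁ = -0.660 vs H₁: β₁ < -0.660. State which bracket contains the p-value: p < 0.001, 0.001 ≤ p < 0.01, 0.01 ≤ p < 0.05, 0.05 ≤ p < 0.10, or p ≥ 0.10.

t = (-2.554 − (-0.660)) / 0.994 = -1.905.
df = n − k − 1 = 263 − 3 − 1 = 259.
One-sided p = P(T_{259} < t) ≈ 0.0289.
So 0.01 ≤ p < 0.05.

0.01 ≤ p < 0.05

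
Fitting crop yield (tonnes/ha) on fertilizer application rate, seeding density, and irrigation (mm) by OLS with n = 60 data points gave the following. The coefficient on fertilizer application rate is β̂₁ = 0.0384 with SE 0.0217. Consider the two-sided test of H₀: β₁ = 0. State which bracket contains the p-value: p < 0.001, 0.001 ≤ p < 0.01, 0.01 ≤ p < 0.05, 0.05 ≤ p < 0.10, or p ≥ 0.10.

t = 0.0384 / 0.0217 = 1.770.
df = n − k − 1 = 60 − 3 − 1 = 56.
Two-sided p = 2·P(T_{56} > |t|) ≈ 0.0822.
So 0.05 ≤ p < 0.10.

0.05 ≤ p < 0.10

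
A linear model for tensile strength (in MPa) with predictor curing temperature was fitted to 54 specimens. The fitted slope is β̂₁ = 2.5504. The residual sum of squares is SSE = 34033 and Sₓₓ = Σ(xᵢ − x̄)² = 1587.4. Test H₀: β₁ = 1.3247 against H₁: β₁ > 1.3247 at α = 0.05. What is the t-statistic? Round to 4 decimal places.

MSE = SSE/(n − 2) = 34033/52 = 654.481.
SE(β̂₁) = √(MSE/Sₓₓ) = √(654.481/1587.4) = 0.642104.
t = (2.5504 − 1.3247) / 0.642104 = 1.9089.
df = n − 2 = 52.
One-sided p ≈ 0.0309, which is < 0.05, so reject H₀.
There is evidence that the true slope on curing temperature exceeds 1.3247 MPa per unit.

t = 1.9089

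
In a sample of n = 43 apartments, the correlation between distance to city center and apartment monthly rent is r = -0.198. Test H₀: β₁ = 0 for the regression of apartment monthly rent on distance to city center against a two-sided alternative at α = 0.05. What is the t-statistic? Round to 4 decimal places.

t = r·√(n − 2)/√(1 − r²) = -0.198·√41/√0.960796 = -1.2934.
df = n − 2 = 41.
Two-sided p ≈ 0.2031, which is ≥ 0.05, so fail to reject H₀.
The data do not give significant evidence of a linear association between distance to city center and apartment monthly rent.

t = -1.2934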